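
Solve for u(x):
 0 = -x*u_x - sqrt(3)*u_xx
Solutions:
 u(x) = C1 + C2*erf(sqrt(2)*3^(3/4)*x/6)


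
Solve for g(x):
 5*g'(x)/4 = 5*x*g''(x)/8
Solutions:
 g(x) = C1 + C2*x^3


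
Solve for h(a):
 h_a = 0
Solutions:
 h(a) = C1


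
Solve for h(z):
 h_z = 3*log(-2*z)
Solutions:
 h(z) = C1 + 3*z*log(-z) + 3*z*(-1 + log(2))


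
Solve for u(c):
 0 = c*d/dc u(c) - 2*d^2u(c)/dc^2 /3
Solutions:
 u(c) = C1 + C2*erfi(sqrt(3)*c/2)


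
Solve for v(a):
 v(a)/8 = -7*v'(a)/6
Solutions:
 v(a) = C1*exp(-3*a/28)


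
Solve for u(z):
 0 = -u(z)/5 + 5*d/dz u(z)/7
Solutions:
 u(z) = C1*exp(7*z/25)


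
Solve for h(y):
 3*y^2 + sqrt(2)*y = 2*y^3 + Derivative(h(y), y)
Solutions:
 h(y) = C1 - y^4/2 + y^3 + sqrt(2)*y^2/2


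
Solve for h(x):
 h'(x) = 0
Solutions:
 h(x) = C1


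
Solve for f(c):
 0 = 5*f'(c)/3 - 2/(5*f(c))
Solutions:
 f(c) = -sqrt(C1 + 12*c)/5
 f(c) = sqrt(C1 + 12*c)/5


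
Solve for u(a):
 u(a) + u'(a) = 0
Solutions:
 u(a) = C1*exp(-a)


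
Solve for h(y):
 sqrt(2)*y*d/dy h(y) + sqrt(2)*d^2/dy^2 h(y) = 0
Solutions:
 h(y) = C1 + C2*erf(sqrt(2)*y/2)


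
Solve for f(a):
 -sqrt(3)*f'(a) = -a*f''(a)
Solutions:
 f(a) = C1 + C2*a^(1 + sqrt(3))


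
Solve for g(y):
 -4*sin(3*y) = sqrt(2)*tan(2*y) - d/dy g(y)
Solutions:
 g(y) = C1 - sqrt(2)*log(cos(2*y))/2 - 4*cos(3*y)/3


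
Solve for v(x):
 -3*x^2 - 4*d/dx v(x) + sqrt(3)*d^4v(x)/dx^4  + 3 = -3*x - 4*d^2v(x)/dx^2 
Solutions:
 v(x) = C1 + C2*exp(-2^(1/3)*x*(-2*6^(1/3)/(9 + sqrt(16*sqrt(3) + 81))^(1/3) + 3^(1/6)*(9 + sqrt(16*sqrt(3) + 81))^(1/3))/6)*sin(2^(1/3)*x*(2*2^(1/3)*3^(5/6)/(9 + sqrt(16*sqrt(3) + 81))^(1/3) + 3^(2/3)*(9 + sqrt(16*sqrt(3) + 81))^(1/3))/6) + C3*exp(-2^(1/3)*x*(-2*6^(1/3)/(9 + sqrt(16*sqrt(3) + 81))^(1/3) + 3^(1/6)*(9 + sqrt(16*sqrt(3) + 81))^(1/3))/6)*cos(2^(1/3)*x*(2*2^(1/3)*3^(5/6)/(9 + sqrt(16*sqrt(3) + 81))^(1/3) + 3^(2/3)*(9 + sqrt(16*sqrt(3) + 81))^(1/3))/6) + C4*exp(2^(1/3)*x*(-2*6^(1/3)/(9 + sqrt(16*sqrt(3) + 81))^(1/3) + 3^(1/6)*(9 + sqrt(16*sqrt(3) + 81))^(1/3))/3) - x^3/4 - 3*x^2/8


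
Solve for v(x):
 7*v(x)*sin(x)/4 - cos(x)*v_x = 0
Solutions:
 v(x) = C1/cos(x)^(7/4)


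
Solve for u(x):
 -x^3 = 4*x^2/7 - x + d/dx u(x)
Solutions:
 u(x) = C1 - x^4/4 - 4*x^3/21 + x^2/2


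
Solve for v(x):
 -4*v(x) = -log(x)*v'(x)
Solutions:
 v(x) = C1*exp(4*li(x))


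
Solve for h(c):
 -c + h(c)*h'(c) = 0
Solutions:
 h(c) = -sqrt(C1 + c^2)
 h(c) = sqrt(C1 + c^2)


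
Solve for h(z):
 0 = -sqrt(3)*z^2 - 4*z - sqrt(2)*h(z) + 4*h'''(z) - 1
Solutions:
 h(z) = C3*exp(sqrt(2)*z/2) - sqrt(6)*z^2/2 - 2*sqrt(2)*z + (C1*sin(sqrt(6)*z/4) + C2*cos(sqrt(6)*z/4))*exp(-sqrt(2)*z/4) - sqrt(2)/2


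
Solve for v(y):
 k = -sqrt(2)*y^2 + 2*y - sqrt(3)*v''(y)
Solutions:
 v(y) = C1 + C2*y - sqrt(3)*k*y^2/6 - sqrt(6)*y^4/36 + sqrt(3)*y^3/9


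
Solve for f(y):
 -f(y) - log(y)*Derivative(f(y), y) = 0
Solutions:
 f(y) = C1*exp(-li(y))


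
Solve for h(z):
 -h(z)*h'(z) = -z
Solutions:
 h(z) = -sqrt(C1 + z^2)
 h(z) = sqrt(C1 + z^2)


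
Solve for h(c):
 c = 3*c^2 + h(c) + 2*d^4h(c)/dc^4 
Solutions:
 h(c) = -3*c^2 + c + (C1*sin(2^(1/4)*c/2) + C2*cos(2^(1/4)*c/2))*exp(-2^(1/4)*c/2) + (C3*sin(2^(1/4)*c/2) + C4*cos(2^(1/4)*c/2))*exp(2^(1/4)*c/2)


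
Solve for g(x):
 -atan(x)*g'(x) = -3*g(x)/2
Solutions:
 g(x) = C1*exp(3*Integral(1/atan(x), x)/2)


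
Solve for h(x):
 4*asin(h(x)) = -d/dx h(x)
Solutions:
 Integral(1/asin(_y), (_y, h(x))) = C1 - 4*x


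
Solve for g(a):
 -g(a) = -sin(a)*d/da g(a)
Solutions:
 g(a) = C1*sqrt(cos(a) - 1)/sqrt(cos(a) + 1)


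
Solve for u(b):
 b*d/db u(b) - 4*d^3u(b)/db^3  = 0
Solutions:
 u(b) = C1 + Integral(C2*airyai(2^(1/3)*b/2) + C3*airybi(2^(1/3)*b/2), b)


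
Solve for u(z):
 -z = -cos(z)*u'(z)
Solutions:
 u(z) = C1 + Integral(z/cos(z), z)


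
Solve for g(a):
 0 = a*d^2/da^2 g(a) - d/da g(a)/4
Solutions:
 g(a) = C1 + C2*a^(5/4)


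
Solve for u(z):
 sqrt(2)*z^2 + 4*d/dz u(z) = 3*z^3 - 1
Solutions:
 u(z) = C1 + 3*z^4/16 - sqrt(2)*z^3/12 - z/4


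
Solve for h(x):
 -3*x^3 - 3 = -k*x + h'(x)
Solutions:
 h(x) = C1 + k*x^2/2 - 3*x^4/4 - 3*x


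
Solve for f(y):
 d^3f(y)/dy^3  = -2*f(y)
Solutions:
 f(y) = C3*exp(-2^(1/3)*y) + (C1*sin(2^(1/3)*sqrt(3)*y/2) + C2*cos(2^(1/3)*sqrt(3)*y/2))*exp(2^(1/3)*y/2)


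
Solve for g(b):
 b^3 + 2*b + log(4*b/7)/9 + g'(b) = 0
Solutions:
 g(b) = C1 - b^4/4 - b^2 - b*log(b)/9 - 2*b*log(2)/9 + b/9 + b*log(7)/9


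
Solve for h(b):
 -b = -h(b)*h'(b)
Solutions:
 h(b) = -sqrt(C1 + b^2)
 h(b) = sqrt(C1 + b^2)


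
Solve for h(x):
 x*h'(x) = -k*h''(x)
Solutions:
 h(x) = C1 + C2*sqrt(k)*erf(sqrt(2)*x*sqrt(1/k)/2)


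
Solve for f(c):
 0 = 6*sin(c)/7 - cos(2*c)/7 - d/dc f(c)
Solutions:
 f(c) = C1 - sin(2*c)/14 - 6*cos(c)/7


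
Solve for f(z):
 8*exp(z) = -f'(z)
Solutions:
 f(z) = C1 - 8*exp(z)


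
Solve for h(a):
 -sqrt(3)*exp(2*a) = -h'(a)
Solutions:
 h(a) = C1 + sqrt(3)*exp(2*a)/2


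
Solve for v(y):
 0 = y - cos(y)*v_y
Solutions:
 v(y) = C1 + Integral(y/cos(y), y)


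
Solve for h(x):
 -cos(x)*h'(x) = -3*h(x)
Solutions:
 h(x) = C1*(sin(x) + 1)^(3/2)/(sin(x) - 1)^(3/2)


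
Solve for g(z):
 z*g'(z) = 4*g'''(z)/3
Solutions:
 g(z) = C1 + Integral(C2*airyai(6^(1/3)*z/2) + C3*airybi(6^(1/3)*z/2), z)


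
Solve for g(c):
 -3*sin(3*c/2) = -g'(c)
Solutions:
 g(c) = C1 - 2*cos(3*c/2)


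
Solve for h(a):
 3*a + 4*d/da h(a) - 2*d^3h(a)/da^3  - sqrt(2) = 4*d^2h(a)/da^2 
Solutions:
 h(a) = C1 + C2*exp(a*(-1 + sqrt(3))) + C3*exp(-a*(1 + sqrt(3))) - 3*a^2/8 - 3*a/4 + sqrt(2)*a/4


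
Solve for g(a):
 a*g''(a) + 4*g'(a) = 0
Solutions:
 g(a) = C1 + C2/a^3


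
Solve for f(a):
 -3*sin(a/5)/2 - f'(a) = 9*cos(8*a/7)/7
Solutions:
 f(a) = C1 - 9*sin(8*a/7)/8 + 15*cos(a/5)/2


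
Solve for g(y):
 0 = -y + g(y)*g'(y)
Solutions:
 g(y) = -sqrt(C1 + y^2)
 g(y) = sqrt(C1 + y^2)


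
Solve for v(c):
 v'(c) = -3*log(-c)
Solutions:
 v(c) = C1 - 3*c*log(-c) + 3*c


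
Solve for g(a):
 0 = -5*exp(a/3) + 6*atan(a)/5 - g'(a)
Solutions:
 g(a) = C1 + 6*a*atan(a)/5 - 15*exp(a/3) - 3*log(a^2 + 1)/5


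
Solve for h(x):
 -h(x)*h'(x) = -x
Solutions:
 h(x) = -sqrt(C1 + x^2)
 h(x) = sqrt(C1 + x^2)


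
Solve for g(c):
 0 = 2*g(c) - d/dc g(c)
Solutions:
 g(c) = C1*exp(2*c)


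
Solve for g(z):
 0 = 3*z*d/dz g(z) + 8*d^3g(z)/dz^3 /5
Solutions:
 g(z) = C1 + Integral(C2*airyai(-15^(1/3)*z/2) + C3*airybi(-15^(1/3)*z/2), z)


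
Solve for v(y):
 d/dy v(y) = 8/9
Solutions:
 v(y) = C1 + 8*y/9


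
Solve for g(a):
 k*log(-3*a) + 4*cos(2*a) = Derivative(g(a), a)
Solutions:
 g(a) = C1 + a*k*(log(-a) - 1) + a*k*log(3) + 2*sin(2*a)


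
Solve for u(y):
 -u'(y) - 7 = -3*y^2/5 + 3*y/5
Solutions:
 u(y) = C1 + y^3/5 - 3*y^2/10 - 7*y


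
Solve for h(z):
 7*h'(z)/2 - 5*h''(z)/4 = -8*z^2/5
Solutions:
 h(z) = C1 + C2*exp(14*z/5) - 16*z^3/105 - 8*z^2/49 - 40*z/343


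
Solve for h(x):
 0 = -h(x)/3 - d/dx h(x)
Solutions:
 h(x) = C1*exp(-x/3)


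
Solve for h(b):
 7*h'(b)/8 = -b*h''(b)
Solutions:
 h(b) = C1 + C2*b^(1/8)


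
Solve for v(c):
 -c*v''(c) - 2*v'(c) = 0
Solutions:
 v(c) = C1 + C2/c


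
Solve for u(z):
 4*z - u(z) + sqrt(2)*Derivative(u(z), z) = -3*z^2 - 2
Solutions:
 u(z) = C1*exp(sqrt(2)*z/2) + 3*z^2 + 4*z + 6*sqrt(2)*z + 4*sqrt(2) + 14


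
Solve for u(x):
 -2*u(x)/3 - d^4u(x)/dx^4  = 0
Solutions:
 u(x) = (C1*sin(6^(3/4)*x/6) + C2*cos(6^(3/4)*x/6))*exp(-6^(3/4)*x/6) + (C3*sin(6^(3/4)*x/6) + C4*cos(6^(3/4)*x/6))*exp(6^(3/4)*x/6)


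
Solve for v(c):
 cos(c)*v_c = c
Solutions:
 v(c) = C1 + Integral(c/cos(c), c)


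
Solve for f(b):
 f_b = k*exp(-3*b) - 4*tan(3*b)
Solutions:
 f(b) = C1 - k*exp(-3*b)/3 - 2*log(tan(3*b)^2 + 1)/3


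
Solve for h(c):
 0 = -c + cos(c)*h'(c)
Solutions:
 h(c) = C1 + Integral(c/cos(c), c)


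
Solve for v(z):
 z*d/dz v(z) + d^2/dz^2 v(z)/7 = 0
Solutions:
 v(z) = C1 + C2*erf(sqrt(14)*z/2)


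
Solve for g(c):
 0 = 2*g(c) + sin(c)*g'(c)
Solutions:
 g(c) = C1*(cos(c) + 1)/(cos(c) - 1)


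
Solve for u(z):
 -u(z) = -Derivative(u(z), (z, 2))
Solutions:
 u(z) = C1*exp(-z) + C2*exp(z)


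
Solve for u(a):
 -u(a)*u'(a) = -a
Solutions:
 u(a) = -sqrt(C1 + a^2)
 u(a) = sqrt(C1 + a^2)


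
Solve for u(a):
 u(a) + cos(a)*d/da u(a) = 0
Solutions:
 u(a) = C1*sqrt(sin(a) - 1)/sqrt(sin(a) + 1)


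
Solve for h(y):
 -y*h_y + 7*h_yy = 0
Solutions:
 h(y) = C1 + C2*erfi(sqrt(14)*y/14)


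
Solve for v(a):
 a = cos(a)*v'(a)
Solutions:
 v(a) = C1 + Integral(a/cos(a), a)


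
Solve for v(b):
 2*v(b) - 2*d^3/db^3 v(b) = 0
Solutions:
 v(b) = C3*exp(b) + (C1*sin(sqrt(3)*b/2) + C2*cos(sqrt(3)*b/2))*exp(-b/2)


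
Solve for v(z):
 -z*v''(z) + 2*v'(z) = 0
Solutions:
 v(z) = C1 + C2*z^3


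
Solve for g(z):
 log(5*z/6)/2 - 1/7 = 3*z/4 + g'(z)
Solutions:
 g(z) = C1 - 3*z^2/8 + z*log(z)/2 - z*log(6)/2 - 9*z/14 + z*log(5)/2


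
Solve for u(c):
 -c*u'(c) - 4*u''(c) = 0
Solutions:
 u(c) = C1 + C2*erf(sqrt(2)*c/4)


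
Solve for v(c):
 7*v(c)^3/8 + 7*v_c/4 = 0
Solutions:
 v(c) = -sqrt(-1/(C1 - c))
 v(c) = sqrt(-1/(C1 - c))


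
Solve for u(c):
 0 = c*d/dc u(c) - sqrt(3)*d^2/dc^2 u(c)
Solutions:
 u(c) = C1 + C2*erfi(sqrt(2)*3^(3/4)*c/6)


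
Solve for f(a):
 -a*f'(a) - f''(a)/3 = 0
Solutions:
 f(a) = C1 + C2*erf(sqrt(6)*a/2)


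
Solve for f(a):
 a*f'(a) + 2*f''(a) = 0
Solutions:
 f(a) = C1 + C2*erf(a/2)


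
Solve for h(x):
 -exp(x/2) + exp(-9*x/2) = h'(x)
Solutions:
 h(x) = C1 - 2*exp(x/2) - 2*exp(-9*x/2)/9


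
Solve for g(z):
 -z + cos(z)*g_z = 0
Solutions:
 g(z) = C1 + Integral(z/cos(z), z)


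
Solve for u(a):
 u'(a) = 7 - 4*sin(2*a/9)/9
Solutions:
 u(a) = C1 + 7*a + 2*cos(2*a/9)


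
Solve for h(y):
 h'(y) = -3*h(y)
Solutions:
 h(y) = C1*exp(-3*y)


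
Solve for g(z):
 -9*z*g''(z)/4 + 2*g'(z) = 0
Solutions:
 g(z) = C1 + C2*z^(17/9)


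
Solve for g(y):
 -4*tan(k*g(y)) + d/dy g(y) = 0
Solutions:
 g(y) = Piecewise((-asin(exp(C1*k + 4*k*y))/k + pi/k, Ne(k, 0)), (nan, True))
 g(y) = Piecewise((asin(exp(C1*k + 4*k*y))/k, Ne(k, 0)), (nan, True))


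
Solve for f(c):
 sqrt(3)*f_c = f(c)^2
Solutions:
 f(c) = -3/(C1 + sqrt(3)*c)


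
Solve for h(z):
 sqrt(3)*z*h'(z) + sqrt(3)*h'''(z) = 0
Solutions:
 h(z) = C1 + Integral(C2*airyai(-z) + C3*airybi(-z), z)


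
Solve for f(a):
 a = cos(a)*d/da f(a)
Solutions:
 f(a) = C1 + Integral(a/cos(a), a)


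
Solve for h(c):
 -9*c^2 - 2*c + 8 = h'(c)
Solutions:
 h(c) = C1 - 3*c^3 - c^2 + 8*c


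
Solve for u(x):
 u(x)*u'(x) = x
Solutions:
 u(x) = -sqrt(C1 + x^2)
 u(x) = sqrt(C1 + x^2)


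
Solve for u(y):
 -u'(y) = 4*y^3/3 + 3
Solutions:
 u(y) = C1 - y^4/3 - 3*y


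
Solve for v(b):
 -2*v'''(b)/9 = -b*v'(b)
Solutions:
 v(b) = C1 + Integral(C2*airyai(6^(2/3)*b/2) + C3*airybi(6^(2/3)*b/2), b)


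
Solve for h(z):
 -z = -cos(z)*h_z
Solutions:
 h(z) = C1 + Integral(z/cos(z), z)


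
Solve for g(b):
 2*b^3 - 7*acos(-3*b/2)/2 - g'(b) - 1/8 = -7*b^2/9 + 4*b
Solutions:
 g(b) = C1 + b^4/2 + 7*b^3/27 - 2*b^2 - 7*b*acos(-3*b/2)/2 - b/8 - 7*sqrt(4 - 9*b^2)/6


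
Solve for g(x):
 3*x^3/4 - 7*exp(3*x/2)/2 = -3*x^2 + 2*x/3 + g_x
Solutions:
 g(x) = C1 + 3*x^4/16 + x^3 - x^2/3 - 7*exp(3*x/2)/3


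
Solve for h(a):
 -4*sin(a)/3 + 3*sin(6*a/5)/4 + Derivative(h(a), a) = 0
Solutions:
 h(a) = C1 - 4*cos(a)/3 + 5*cos(6*a/5)/8


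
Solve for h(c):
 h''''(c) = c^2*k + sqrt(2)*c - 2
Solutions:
 h(c) = C1 + C2*c + C3*c^2 + C4*c^3 + c^6*k/360 + sqrt(2)*c^5/120 - c^4/12


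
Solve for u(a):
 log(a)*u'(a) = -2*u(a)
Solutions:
 u(a) = C1*exp(-2*li(a))


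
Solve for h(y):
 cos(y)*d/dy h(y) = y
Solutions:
 h(y) = C1 + Integral(y/cos(y), y)


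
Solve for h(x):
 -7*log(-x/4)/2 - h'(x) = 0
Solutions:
 h(x) = C1 - 7*x*log(-x)/2 + x*(7/2 + 7*log(2))


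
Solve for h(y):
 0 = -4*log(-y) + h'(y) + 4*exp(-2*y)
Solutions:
 h(y) = C1 + 4*y*log(-y) - 4*y + 2*exp(-2*y)


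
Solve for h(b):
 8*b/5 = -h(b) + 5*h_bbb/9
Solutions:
 h(b) = C3*exp(15^(2/3)*b/5) - 8*b/5 + (C1*sin(3*3^(1/6)*5^(2/3)*b/10) + C2*cos(3*3^(1/6)*5^(2/3)*b/10))*exp(-15^(2/3)*b/10)


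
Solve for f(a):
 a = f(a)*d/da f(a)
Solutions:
 f(a) = -sqrt(C1 + a^2)
 f(a) = sqrt(C1 + a^2)


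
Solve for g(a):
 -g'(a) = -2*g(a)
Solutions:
 g(a) = C1*exp(2*a)


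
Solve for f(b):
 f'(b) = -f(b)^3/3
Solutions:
 f(b) = -sqrt(6)*sqrt(-1/(C1 - b))/2
 f(b) = sqrt(6)*sqrt(-1/(C1 - b))/2


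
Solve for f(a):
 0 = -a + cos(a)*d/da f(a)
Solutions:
 f(a) = C1 + Integral(a/cos(a), a)


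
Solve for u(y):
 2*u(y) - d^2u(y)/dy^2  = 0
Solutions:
 u(y) = C1*exp(-sqrt(2)*y) + C2*exp(sqrt(2)*y)


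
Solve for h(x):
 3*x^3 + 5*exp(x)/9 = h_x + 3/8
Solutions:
 h(x) = C1 + 3*x^4/4 - 3*x/8 + 5*exp(x)/9


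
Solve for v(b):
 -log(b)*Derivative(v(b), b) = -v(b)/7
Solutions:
 v(b) = C1*exp(li(b)/7)


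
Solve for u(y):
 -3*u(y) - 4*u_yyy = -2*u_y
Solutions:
 u(y) = C1*exp(3^(1/3)*y*(2*3^(1/3)/(sqrt(705) + 27)^(1/3) + (sqrt(705) + 27)^(1/3))/12)*sin(3^(1/6)*y*(-3^(2/3)*(sqrt(705) + 27)^(1/3) + 6/(sqrt(705) + 27)^(1/3))/12) + C2*exp(3^(1/3)*y*(2*3^(1/3)/(sqrt(705) + 27)^(1/3) + (sqrt(705) + 27)^(1/3))/12)*cos(3^(1/6)*y*(-3^(2/3)*(sqrt(705) + 27)^(1/3) + 6/(sqrt(705) + 27)^(1/3))/12) + C3*exp(-3^(1/3)*y*(2*3^(1/3)/(sqrt(705) + 27)^(1/3) + (sqrt(705) + 27)^(1/3))/6)


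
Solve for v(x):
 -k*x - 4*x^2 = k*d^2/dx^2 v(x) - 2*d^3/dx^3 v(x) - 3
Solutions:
 v(x) = C1 + C2*x + C3*exp(k*x/2) + x^3*(-1 - 16/k^2)/6 - x^4/(3*k) + x^2*(1/2 - 16/k^2)/k


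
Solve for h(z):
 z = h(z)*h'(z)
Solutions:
 h(z) = -sqrt(C1 + z^2)
 h(z) = sqrt(C1 + z^2)


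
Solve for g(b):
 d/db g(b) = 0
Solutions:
 g(b) = C1


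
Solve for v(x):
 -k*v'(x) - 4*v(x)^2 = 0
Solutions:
 v(x) = k/(C1*k + 4*x)


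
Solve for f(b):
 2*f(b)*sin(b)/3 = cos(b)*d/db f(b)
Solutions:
 f(b) = C1/cos(b)^(2/3)


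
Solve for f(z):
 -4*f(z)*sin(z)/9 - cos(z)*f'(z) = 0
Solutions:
 f(z) = C1*cos(z)^(4/9)


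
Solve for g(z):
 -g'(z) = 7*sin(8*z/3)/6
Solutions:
 g(z) = C1 + 7*cos(8*z/3)/16


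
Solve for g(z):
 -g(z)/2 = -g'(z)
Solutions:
 g(z) = C1*exp(z/2)


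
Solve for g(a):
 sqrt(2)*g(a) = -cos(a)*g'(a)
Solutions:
 g(a) = C1*(sin(a) - 1)^(sqrt(2)/2)/(sin(a) + 1)^(sqrt(2)/2)


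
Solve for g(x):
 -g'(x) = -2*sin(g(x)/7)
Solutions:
 -2*x + 7*log(cos(g(x)/7) - 1)/2 - 7*log(cos(g(x)/7) + 1)/2 = C1


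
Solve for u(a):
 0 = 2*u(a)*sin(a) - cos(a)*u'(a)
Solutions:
 u(a) = C1/cos(a)^2


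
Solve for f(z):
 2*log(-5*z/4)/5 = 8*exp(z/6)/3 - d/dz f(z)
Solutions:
 f(z) = C1 - 2*z*log(-z)/5 + 2*z*(-log(5) + 1 + 2*log(2))/5 + 16*exp(z/6)


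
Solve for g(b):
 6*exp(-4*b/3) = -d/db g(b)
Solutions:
 g(b) = C1 + 9*exp(-4*b/3)/2


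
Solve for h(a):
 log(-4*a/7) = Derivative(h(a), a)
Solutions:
 h(a) = C1 + a*log(-a) + a*(-log(7) - 1 + 2*log(2))


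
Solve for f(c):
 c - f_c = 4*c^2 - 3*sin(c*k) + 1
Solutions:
 f(c) = C1 - 4*c^3/3 + c^2/2 - c - 3*cos(c*k)/k


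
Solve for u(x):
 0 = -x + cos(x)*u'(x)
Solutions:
 u(x) = C1 + Integral(x/cos(x), x)


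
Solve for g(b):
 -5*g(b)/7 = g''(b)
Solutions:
 g(b) = C1*sin(sqrt(35)*b/7) + C2*cos(sqrt(35)*b/7)


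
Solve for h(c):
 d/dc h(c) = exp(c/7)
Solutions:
 h(c) = C1 + 7*exp(c/7)


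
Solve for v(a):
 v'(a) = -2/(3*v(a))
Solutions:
 v(a) = -sqrt(C1 - 12*a)/3
 v(a) = sqrt(C1 - 12*a)/3


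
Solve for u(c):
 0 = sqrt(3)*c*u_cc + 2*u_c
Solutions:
 u(c) = C1 + C2*c^(1 - 2*sqrt(3)/3)


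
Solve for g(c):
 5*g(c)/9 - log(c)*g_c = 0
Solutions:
 g(c) = C1*exp(5*li(c)/9)


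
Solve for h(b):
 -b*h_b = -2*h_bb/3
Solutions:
 h(b) = C1 + C2*erfi(sqrt(3)*b/2)


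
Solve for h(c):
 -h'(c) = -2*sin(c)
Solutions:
 h(c) = C1 - 2*cos(c)


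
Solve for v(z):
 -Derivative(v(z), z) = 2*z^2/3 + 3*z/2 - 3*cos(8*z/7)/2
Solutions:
 v(z) = C1 - 2*z^3/9 - 3*z^2/4 + 21*sin(8*z/7)/16


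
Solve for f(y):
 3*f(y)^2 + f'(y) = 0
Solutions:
 f(y) = 1/(C1 + 3*y)


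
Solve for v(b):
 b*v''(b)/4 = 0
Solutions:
 v(b) = C1 + C2*b


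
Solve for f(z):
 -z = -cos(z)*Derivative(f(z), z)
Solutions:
 f(z) = C1 + Integral(z/cos(z), z)


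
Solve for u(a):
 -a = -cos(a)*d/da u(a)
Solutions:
 u(a) = C1 + Integral(a/cos(a), a)


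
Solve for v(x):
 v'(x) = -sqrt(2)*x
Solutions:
 v(x) = C1 - sqrt(2)*x^2/2


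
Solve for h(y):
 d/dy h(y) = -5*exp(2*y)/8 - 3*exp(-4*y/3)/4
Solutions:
 h(y) = C1 - 5*exp(2*y)/16 + 9*exp(-4*y/3)/16


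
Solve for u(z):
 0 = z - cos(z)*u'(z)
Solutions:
 u(z) = C1 + Integral(z/cos(z), z)


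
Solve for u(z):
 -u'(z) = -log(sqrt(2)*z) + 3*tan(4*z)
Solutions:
 u(z) = C1 + z*log(z) - z + z*log(2)/2 + 3*log(cos(4*z))/4


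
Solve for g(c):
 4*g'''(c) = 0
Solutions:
 g(c) = C1 + C2*c + C3*c^2


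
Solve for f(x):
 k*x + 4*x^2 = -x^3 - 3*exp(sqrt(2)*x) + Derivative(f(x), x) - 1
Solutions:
 f(x) = C1 + k*x^2/2 + x^4/4 + 4*x^3/3 + x + 3*sqrt(2)*exp(sqrt(2)*x)/2


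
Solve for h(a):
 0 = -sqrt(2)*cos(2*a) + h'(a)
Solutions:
 h(a) = C1 + sqrt(2)*sin(2*a)/2


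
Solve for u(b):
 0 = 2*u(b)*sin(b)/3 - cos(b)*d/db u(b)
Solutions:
 u(b) = C1/cos(b)^(2/3)


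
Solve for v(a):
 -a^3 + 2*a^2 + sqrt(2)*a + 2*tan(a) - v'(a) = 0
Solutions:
 v(a) = C1 - a^4/4 + 2*a^3/3 + sqrt(2)*a^2/2 - 2*log(cos(a))


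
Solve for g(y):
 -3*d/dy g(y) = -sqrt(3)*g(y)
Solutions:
 g(y) = C1*exp(sqrt(3)*y/3)


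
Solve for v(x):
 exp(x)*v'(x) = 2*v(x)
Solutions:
 v(x) = C1*exp(-2*exp(-x))


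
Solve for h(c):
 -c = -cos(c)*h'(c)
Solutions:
 h(c) = C1 + Integral(c/cos(c), c)


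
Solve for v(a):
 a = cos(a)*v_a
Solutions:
 v(a) = C1 + Integral(a/cos(a), a)


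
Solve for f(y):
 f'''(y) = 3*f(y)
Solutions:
 f(y) = C3*exp(3^(1/3)*y) + (C1*sin(3^(5/6)*y/2) + C2*cos(3^(5/6)*y/2))*exp(-3^(1/3)*y/2)


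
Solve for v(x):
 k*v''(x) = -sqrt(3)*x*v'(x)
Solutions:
 v(x) = C1 + C2*sqrt(k)*erf(sqrt(2)*3^(1/4)*x*sqrt(1/k)/2)


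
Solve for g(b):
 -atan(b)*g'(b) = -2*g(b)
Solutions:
 g(b) = C1*exp(2*Integral(1/atan(b), b))


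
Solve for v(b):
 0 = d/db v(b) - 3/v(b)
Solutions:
 v(b) = -sqrt(C1 + 6*b)
 v(b) = sqrt(C1 + 6*b)


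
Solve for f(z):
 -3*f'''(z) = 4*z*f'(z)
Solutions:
 f(z) = C1 + Integral(C2*airyai(-6^(2/3)*z/3) + C3*airybi(-6^(2/3)*z/3), z)


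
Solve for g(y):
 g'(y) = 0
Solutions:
 g(y) = C1


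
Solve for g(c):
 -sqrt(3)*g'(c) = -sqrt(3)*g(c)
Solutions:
 g(c) = C1*exp(c)


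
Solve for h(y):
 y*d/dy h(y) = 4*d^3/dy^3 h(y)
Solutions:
 h(y) = C1 + Integral(C2*airyai(2^(1/3)*y/2) + C3*airybi(2^(1/3)*y/2), y)


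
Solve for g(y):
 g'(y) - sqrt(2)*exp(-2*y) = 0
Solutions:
 g(y) = C1 - sqrt(2)*exp(-2*y)/2


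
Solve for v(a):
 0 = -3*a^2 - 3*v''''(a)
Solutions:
 v(a) = C1 + C2*a + C3*a^2 + C4*a^3 - a^6/360


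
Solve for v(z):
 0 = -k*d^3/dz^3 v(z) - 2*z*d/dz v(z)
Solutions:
 v(z) = C1 + Integral(C2*airyai(2^(1/3)*z*(-1/k)^(1/3)) + C3*airybi(2^(1/3)*z*(-1/k)^(1/3)), z)


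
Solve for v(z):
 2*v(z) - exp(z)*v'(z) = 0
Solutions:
 v(z) = C1*exp(-2*exp(-z))


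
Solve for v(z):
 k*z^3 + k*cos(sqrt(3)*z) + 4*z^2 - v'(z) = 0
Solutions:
 v(z) = C1 + k*z^4/4 + sqrt(3)*k*sin(sqrt(3)*z)/3 + 4*z^3/3


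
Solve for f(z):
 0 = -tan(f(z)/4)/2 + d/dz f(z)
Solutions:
 f(z) = -4*asin(C1*exp(z/8)) + 4*pi
 f(z) = 4*asin(C1*exp(z/8))


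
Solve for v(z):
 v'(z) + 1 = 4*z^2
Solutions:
 v(z) = C1 + 4*z^3/3 - z


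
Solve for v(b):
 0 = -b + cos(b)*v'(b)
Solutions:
 v(b) = C1 + Integral(b/cos(b), b)


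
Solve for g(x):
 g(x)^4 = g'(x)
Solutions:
 g(x) = (-1/(C1 + 3*x))^(1/3)
 g(x) = (-1/(C1 + x))^(1/3)*(-3^(2/3) - 3*3^(1/6)*I)/6
 g(x) = (-1/(C1 + x))^(1/3)*(-3^(2/3) + 3*3^(1/6)*I)/6


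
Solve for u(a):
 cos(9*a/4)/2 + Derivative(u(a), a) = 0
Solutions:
 u(a) = C1 - 2*sin(9*a/4)/9


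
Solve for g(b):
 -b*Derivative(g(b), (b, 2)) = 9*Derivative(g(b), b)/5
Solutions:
 g(b) = C1 + C2/b^(4/5)


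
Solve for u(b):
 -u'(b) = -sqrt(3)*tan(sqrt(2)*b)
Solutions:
 u(b) = C1 - sqrt(6)*log(cos(sqrt(2)*b))/2


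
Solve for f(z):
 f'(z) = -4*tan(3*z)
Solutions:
 f(z) = C1 + 4*log(cos(3*z))/3


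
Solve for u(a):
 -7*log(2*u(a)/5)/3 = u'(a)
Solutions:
 3*Integral(1/(log(_y) - log(5) + log(2)), (_y, u(a)))/7 = C1 - a


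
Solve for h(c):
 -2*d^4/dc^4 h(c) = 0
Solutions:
 h(c) = C1 + C2*c + C3*c^2 + C4*c^3


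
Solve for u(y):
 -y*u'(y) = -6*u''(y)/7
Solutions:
 u(y) = C1 + C2*erfi(sqrt(21)*y/6)


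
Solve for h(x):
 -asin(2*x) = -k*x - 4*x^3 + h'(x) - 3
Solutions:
 h(x) = C1 + k*x^2/2 + x^4 - x*asin(2*x) + 3*x - sqrt(1 - 4*x^2)/2


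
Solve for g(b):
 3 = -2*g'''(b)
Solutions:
 g(b) = C1 + C2*b + C3*b^2 - b^3/4


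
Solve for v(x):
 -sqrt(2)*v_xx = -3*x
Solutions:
 v(x) = C1 + C2*x + sqrt(2)*x^3/4


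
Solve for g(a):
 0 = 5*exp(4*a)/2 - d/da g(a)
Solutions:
 g(a) = C1 + 5*exp(4*a)/8


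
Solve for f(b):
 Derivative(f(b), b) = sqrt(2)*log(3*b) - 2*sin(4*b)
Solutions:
 f(b) = C1 + sqrt(2)*b*(log(b) - 1) + sqrt(2)*b*log(3) + cos(4*b)/2


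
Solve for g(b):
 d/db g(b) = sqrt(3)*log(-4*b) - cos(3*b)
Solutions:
 g(b) = C1 + sqrt(3)*b*(log(-b) - 1) + 2*sqrt(3)*b*log(2) - sin(3*b)/3


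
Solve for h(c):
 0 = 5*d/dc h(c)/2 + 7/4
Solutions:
 h(c) = C1 - 7*c/10


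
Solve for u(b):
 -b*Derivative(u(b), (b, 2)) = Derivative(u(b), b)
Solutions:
 u(b) = C1 + C2*log(b)


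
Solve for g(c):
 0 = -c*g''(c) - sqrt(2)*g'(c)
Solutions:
 g(c) = C1 + C2*c^(1 - sqrt(2))


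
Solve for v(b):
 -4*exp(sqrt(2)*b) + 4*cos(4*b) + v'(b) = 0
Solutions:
 v(b) = C1 + 2*sqrt(2)*exp(sqrt(2)*b) - sin(4*b)


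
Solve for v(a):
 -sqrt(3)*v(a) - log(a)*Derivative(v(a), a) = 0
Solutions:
 v(a) = C1*exp(-sqrt(3)*li(a))


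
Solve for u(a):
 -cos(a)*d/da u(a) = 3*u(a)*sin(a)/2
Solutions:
 u(a) = C1*cos(a)^(3/2)


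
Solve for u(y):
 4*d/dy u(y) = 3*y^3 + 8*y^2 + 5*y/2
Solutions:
 u(y) = C1 + 3*y^4/16 + 2*y^3/3 + 5*y^2/16


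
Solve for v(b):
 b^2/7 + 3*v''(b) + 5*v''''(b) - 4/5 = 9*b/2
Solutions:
 v(b) = C1 + C2*b + C3*sin(sqrt(15)*b/5) + C4*cos(sqrt(15)*b/5) - b^4/252 + b^3/4 + 67*b^2/315


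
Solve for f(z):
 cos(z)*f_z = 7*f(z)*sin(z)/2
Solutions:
 f(z) = C1/cos(z)^(7/2)


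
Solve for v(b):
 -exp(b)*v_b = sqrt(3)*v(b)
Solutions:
 v(b) = C1*exp(sqrt(3)*exp(-b))


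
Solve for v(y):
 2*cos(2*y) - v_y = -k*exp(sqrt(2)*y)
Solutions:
 v(y) = C1 + sqrt(2)*k*exp(sqrt(2)*y)/2 + sin(2*y)


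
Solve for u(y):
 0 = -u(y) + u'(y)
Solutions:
 u(y) = C1*exp(y)


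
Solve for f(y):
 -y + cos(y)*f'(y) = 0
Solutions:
 f(y) = C1 + Integral(y/cos(y), y)


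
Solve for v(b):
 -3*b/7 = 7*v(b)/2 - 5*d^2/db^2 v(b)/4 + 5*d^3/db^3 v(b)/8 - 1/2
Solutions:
 v(b) = C1*exp(b*(10*2^(2/3)*5^(1/3)/(3*sqrt(3129) + 169)^(1/3) + 20 + 2^(1/3)*5^(2/3)*(3*sqrt(3129) + 169)^(1/3))/30)*sin(10^(1/3)*sqrt(3)*b*(-5^(1/3)*(3*sqrt(3129) + 169)^(1/3) + 10*2^(1/3)/(3*sqrt(3129) + 169)^(1/3))/30) + C2*exp(b*(10*2^(2/3)*5^(1/3)/(3*sqrt(3129) + 169)^(1/3) + 20 + 2^(1/3)*5^(2/3)*(3*sqrt(3129) + 169)^(1/3))/30)*cos(10^(1/3)*sqrt(3)*b*(-5^(1/3)*(3*sqrt(3129) + 169)^(1/3) + 10*2^(1/3)/(3*sqrt(3129) + 169)^(1/3))/30) + C3*exp(b*(-2^(1/3)*5^(2/3)*(3*sqrt(3129) + 169)^(1/3) - 10*2^(2/3)*5^(1/3)/(3*sqrt(3129) + 169)^(1/3) + 10)/15) - 6*b/49 + 1/7


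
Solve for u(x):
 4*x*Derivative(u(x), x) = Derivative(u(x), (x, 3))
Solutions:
 u(x) = C1 + Integral(C2*airyai(2^(2/3)*x) + C3*airybi(2^(2/3)*x), x)


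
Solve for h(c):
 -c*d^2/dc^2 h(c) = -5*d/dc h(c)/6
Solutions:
 h(c) = C1 + C2*c^(11/6)


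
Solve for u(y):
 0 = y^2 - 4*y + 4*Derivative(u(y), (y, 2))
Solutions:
 u(y) = C1 + C2*y - y^4/48 + y^3/6


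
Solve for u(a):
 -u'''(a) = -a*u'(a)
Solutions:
 u(a) = C1 + Integral(C2*airyai(a) + C3*airybi(a), a)


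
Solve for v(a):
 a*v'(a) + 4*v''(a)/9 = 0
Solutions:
 v(a) = C1 + C2*erf(3*sqrt(2)*a/4)


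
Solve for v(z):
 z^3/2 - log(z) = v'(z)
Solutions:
 v(z) = C1 + z^4/8 - z*log(z) + z


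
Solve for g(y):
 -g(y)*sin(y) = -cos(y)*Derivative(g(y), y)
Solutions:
 g(y) = C1/cos(y)


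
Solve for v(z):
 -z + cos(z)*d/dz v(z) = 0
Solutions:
 v(z) = C1 + Integral(z/cos(z), z)


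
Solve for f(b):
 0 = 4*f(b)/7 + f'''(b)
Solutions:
 f(b) = C3*exp(-14^(2/3)*b/7) + (C1*sin(14^(2/3)*sqrt(3)*b/14) + C2*cos(14^(2/3)*sqrt(3)*b/14))*exp(14^(2/3)*b/14)


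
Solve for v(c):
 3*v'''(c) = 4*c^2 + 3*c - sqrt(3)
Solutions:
 v(c) = C1 + C2*c + C3*c^2 + c^5/45 + c^4/24 - sqrt(3)*c^3/18


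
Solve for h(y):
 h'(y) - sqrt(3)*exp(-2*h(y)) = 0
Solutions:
 h(y) = log(-sqrt(C1 + 2*sqrt(3)*y))
 h(y) = log(C1 + 2*sqrt(3)*y)/2


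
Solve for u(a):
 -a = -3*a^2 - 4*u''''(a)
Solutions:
 u(a) = C1 + C2*a + C3*a^2 + C4*a^3 - a^6/480 + a^5/480


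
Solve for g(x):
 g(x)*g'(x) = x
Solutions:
 g(x) = -sqrt(C1 + x^2)
 g(x) = sqrt(C1 + x^2)


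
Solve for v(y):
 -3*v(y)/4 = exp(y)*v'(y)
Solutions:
 v(y) = C1*exp(3*exp(-y)/4)


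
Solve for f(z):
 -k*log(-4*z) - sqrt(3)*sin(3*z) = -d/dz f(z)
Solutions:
 f(z) = C1 + k*z*(log(-z) - 1) + 2*k*z*log(2) - sqrt(3)*cos(3*z)/3


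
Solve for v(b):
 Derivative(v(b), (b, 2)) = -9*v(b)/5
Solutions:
 v(b) = C1*sin(3*sqrt(5)*b/5) + C2*cos(3*sqrt(5)*b/5)


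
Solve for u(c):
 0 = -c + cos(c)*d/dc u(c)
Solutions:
 u(c) = C1 + Integral(c/cos(c), c)


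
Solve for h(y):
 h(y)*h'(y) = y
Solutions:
 h(y) = -sqrt(C1 + y^2)
 h(y) = sqrt(C1 + y^2)


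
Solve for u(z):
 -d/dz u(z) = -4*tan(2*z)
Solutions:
 u(z) = C1 - 2*log(cos(2*z))


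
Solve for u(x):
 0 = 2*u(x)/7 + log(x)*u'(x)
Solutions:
 u(x) = C1*exp(-2*li(x)/7)


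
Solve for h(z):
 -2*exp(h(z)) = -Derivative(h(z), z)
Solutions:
 h(z) = log(-1/(C1 + 2*z))


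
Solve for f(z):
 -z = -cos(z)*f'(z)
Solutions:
 f(z) = C1 + Integral(z/cos(z), z)


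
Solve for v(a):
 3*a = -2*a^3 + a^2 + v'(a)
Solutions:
 v(a) = C1 + a^4/2 - a^3/3 + 3*a^2/2


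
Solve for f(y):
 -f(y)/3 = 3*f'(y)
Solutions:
 f(y) = C1*exp(-y/9)


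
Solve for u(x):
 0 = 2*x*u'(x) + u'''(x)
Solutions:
 u(x) = C1 + Integral(C2*airyai(-2^(1/3)*x) + C3*airybi(-2^(1/3)*x), x)


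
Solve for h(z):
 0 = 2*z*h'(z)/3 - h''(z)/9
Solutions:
 h(z) = C1 + C2*erfi(sqrt(3)*z)


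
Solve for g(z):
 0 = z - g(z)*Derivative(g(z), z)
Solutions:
 g(z) = -sqrt(C1 + z^2)
 g(z) = sqrt(C1 + z^2)


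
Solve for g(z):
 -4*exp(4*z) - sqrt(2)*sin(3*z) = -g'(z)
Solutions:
 g(z) = C1 + exp(4*z) - sqrt(2)*cos(3*z)/3


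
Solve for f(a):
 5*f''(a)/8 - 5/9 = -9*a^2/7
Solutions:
 f(a) = C1 + C2*a - 6*a^4/35 + 4*a^2/9


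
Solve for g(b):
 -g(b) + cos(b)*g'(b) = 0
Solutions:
 g(b) = C1*sqrt(sin(b) + 1)/sqrt(sin(b) - 1)


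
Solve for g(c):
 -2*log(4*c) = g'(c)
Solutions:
 g(c) = C1 - 2*c*log(c) - c*log(16) + 2*c


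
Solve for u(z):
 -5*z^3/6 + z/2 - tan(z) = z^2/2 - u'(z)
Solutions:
 u(z) = C1 + 5*z^4/24 + z^3/6 - z^2/4 - log(cos(z))


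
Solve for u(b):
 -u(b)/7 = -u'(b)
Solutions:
 u(b) = C1*exp(b/7)


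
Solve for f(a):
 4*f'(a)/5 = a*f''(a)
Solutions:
 f(a) = C1 + C2*a^(9/5)


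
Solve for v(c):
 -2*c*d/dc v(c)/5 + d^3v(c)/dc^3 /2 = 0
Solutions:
 v(c) = C1 + Integral(C2*airyai(10^(2/3)*c/5) + C3*airybi(10^(2/3)*c/5), c)


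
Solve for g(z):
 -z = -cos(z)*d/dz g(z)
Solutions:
 g(z) = C1 + Integral(z/cos(z), z)


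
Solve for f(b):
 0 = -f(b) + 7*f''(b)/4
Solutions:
 f(b) = C1*exp(-2*sqrt(7)*b/7) + C2*exp(2*sqrt(7)*b/7)


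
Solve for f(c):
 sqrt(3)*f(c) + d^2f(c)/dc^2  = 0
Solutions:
 f(c) = C1*sin(3^(1/4)*c) + C2*cos(3^(1/4)*c)


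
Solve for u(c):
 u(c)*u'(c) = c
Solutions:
 u(c) = -sqrt(C1 + c^2)
 u(c) = sqrt(C1 + c^2)


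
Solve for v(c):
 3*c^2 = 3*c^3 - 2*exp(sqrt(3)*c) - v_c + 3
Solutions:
 v(c) = C1 + 3*c^4/4 - c^3 + 3*c - 2*sqrt(3)*exp(sqrt(3)*c)/3


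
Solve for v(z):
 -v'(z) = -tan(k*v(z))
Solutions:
 v(z) = Piecewise((-asin(exp(C1*k + k*z))/k + pi/k, Ne(k, 0)), (nan, True))
 v(z) = Piecewise((asin(exp(C1*k + k*z))/k, Ne(k, 0)), (nan, True))


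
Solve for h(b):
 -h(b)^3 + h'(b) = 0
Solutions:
 h(b) = -sqrt(2)*sqrt(-1/(C1 + b))/2
 h(b) = sqrt(2)*sqrt(-1/(C1 + b))/2


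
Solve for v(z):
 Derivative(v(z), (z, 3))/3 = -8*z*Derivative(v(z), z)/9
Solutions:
 v(z) = C1 + Integral(C2*airyai(-2*3^(2/3)*z/3) + C3*airybi(-2*3^(2/3)*z/3), z)


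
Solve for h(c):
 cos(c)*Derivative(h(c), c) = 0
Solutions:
 h(c) = C1


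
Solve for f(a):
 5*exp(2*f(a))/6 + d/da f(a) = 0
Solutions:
 f(a) = log(-1/(C1 - 5*a))/2 + log(3)/2
 f(a) = log(-sqrt(1/(C1 + 5*a))) + log(3)/2


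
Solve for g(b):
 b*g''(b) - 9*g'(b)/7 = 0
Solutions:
 g(b) = C1 + C2*b^(16/7)


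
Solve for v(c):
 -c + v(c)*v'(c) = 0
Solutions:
 v(c) = -sqrt(C1 + c^2)
 v(c) = sqrt(C1 + c^2)


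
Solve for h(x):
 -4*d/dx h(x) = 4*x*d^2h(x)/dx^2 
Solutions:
 h(x) = C1 + C2*log(x)


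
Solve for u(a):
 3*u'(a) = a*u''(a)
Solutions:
 u(a) = C1 + C2*a^4


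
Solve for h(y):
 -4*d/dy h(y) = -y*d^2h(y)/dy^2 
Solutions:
 h(y) = C1 + C2*y^5


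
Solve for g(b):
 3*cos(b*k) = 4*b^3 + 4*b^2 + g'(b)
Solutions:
 g(b) = C1 - b^4 - 4*b^3/3 + 3*sin(b*k)/k


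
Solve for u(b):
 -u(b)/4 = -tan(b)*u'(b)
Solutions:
 u(b) = C1*sin(b)^(1/4)


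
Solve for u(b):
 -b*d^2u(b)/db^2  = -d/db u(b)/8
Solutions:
 u(b) = C1 + C2*b^(9/8)


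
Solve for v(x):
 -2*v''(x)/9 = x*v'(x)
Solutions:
 v(x) = C1 + C2*erf(3*x/2)


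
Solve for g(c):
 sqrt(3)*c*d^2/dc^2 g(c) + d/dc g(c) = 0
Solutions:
 g(c) = C1 + C2*c^(1 - sqrt(3)/3)


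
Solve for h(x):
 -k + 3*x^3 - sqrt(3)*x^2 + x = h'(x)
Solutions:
 h(x) = C1 - k*x + 3*x^4/4 - sqrt(3)*x^3/3 + x^2/2


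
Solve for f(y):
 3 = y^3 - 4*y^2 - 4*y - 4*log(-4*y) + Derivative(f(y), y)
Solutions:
 f(y) = C1 - y^4/4 + 4*y^3/3 + 2*y^2 + 4*y*log(-y) + y*(-1 + 8*log(2))


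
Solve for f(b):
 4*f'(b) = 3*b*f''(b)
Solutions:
 f(b) = C1 + C2*b^(7/3)


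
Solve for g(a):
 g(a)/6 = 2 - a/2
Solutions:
 g(a) = 12 - 3*a


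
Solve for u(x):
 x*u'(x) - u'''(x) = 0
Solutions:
 u(x) = C1 + Integral(C2*airyai(x) + C3*airybi(x), x)


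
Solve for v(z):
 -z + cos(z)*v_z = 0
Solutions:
 v(z) = C1 + Integral(z/cos(z), z)


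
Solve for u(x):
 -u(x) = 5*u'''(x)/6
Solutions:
 u(x) = C3*exp(-5^(2/3)*6^(1/3)*x/5) + (C1*sin(2^(1/3)*3^(5/6)*5^(2/3)*x/10) + C2*cos(2^(1/3)*3^(5/6)*5^(2/3)*x/10))*exp(5^(2/3)*6^(1/3)*x/10)


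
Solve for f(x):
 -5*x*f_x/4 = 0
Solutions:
 f(x) = C1


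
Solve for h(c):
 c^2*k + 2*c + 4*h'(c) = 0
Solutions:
 h(c) = C1 - c^3*k/12 - c^2/4


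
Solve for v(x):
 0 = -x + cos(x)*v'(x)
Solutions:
 v(x) = C1 + Integral(x/cos(x), x)


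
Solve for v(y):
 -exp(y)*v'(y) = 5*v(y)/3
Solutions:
 v(y) = C1*exp(5*exp(-y)/3)


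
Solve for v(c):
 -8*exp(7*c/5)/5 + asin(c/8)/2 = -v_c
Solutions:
 v(c) = C1 - c*asin(c/8)/2 - sqrt(64 - c^2)/2 + 8*exp(7*c/5)/7


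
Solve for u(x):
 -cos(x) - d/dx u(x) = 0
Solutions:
 u(x) = C1 - sin(x)


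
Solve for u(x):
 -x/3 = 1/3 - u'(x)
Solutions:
 u(x) = C1 + x^2/6 + x/3


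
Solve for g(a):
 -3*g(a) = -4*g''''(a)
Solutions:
 g(a) = C1*exp(-sqrt(2)*3^(1/4)*a/2) + C2*exp(sqrt(2)*3^(1/4)*a/2) + C3*sin(sqrt(2)*3^(1/4)*a/2) + C4*cos(sqrt(2)*3^(1/4)*a/2)


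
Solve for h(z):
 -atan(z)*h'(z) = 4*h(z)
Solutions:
 h(z) = C1*exp(-4*Integral(1/atan(z), z))


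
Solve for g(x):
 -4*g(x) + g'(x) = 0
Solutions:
 g(x) = C1*exp(4*x)


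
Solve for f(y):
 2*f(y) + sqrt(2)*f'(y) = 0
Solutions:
 f(y) = C1*exp(-sqrt(2)*y)


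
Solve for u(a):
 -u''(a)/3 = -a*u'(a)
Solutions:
 u(a) = C1 + C2*erfi(sqrt(6)*a/2)


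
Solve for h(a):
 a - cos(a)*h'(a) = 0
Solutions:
 h(a) = C1 + Integral(a/cos(a), a)


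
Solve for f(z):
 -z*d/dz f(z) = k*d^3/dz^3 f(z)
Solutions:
 f(z) = C1 + Integral(C2*airyai(z*(-1/k)^(1/3)) + C3*airybi(z*(-1/k)^(1/3)), z)


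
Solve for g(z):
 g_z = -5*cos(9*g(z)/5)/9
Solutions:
 5*z/9 - 5*log(sin(9*g(z)/5) - 1)/18 + 5*log(sin(9*g(z)/5) + 1)/18 = C1


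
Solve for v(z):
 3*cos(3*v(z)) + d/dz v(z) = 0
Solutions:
 v(z) = -asin((C1 + exp(18*z))/(C1 - exp(18*z)))/3 + pi/3
 v(z) = asin((C1 + exp(18*z))/(C1 - exp(18*z)))/3


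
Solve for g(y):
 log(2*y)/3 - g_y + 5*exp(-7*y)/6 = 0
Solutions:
 g(y) = C1 + y*log(y)/3 + y*(-1 + log(2))/3 - 5*exp(-7*y)/42


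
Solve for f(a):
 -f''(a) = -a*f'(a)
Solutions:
 f(a) = C1 + C2*erfi(sqrt(2)*a/2)


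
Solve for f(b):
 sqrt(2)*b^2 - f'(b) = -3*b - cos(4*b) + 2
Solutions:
 f(b) = C1 + sqrt(2)*b^3/3 + 3*b^2/2 - 2*b + sin(4*b)/4


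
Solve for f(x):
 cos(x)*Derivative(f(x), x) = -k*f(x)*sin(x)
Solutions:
 f(x) = C1*exp(k*log(cos(x)))


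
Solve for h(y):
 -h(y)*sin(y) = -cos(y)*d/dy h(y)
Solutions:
 h(y) = C1/cos(y)


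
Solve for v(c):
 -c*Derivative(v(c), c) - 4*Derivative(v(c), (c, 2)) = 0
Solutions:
 v(c) = C1 + C2*erf(sqrt(2)*c/4)


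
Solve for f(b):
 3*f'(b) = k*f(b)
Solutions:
 f(b) = C1*exp(b*k/3)


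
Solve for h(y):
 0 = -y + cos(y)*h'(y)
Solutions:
 h(y) = C1 + Integral(y/cos(y), y)


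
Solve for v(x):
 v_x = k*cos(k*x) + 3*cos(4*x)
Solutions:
 v(x) = C1 + 3*sin(4*x)/4 + sin(k*x)


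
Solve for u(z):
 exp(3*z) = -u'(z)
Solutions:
 u(z) = C1 - exp(3*z)/3


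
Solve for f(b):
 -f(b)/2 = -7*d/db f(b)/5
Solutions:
 f(b) = C1*exp(5*b/14)


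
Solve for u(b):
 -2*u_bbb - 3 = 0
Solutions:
 u(b) = C1 + C2*b + C3*b^2 - b^3/4


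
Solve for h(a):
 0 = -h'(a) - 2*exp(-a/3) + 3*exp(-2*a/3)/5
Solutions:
 h(a) = C1 + 6*exp(-a/3) - 9*exp(-2*a/3)/10


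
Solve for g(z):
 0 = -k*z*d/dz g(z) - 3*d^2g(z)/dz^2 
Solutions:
 g(z) = Piecewise((-sqrt(6)*sqrt(pi)*C1*erf(sqrt(6)*sqrt(k)*z/6)/(2*sqrt(k)) - C2, (k > 0) | (k < 0)), (-C1*z - C2, True))


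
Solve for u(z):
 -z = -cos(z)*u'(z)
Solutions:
 u(z) = C1 + Integral(z/cos(z), z)


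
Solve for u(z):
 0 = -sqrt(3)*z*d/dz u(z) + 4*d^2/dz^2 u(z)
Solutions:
 u(z) = C1 + C2*erfi(sqrt(2)*3^(1/4)*z/4)


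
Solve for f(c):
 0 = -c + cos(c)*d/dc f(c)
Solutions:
 f(c) = C1 + Integral(c/cos(c), c)


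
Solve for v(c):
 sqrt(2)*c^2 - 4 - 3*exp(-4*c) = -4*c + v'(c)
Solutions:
 v(c) = C1 + sqrt(2)*c^3/3 + 2*c^2 - 4*c + 3*exp(-4*c)/4


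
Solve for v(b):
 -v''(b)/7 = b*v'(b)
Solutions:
 v(b) = C1 + C2*erf(sqrt(14)*b/2)


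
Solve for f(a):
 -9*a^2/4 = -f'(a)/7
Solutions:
 f(a) = C1 + 21*a^3/4


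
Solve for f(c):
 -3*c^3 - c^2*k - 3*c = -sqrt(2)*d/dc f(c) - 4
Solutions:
 f(c) = C1 + 3*sqrt(2)*c^4/8 + sqrt(2)*c^3*k/6 + 3*sqrt(2)*c^2/4 - 2*sqrt(2)*c


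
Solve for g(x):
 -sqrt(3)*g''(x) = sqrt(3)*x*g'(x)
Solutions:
 g(x) = C1 + C2*erf(sqrt(2)*x/2)


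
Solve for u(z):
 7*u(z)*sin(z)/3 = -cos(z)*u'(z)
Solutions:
 u(z) = C1*cos(z)^(7/3)


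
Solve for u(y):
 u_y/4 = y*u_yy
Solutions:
 u(y) = C1 + C2*y^(5/4)


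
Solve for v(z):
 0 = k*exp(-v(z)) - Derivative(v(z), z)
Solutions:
 v(z) = log(C1 + k*z)


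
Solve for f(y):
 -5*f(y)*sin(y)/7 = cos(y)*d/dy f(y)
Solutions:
 f(y) = C1*cos(y)^(5/7)


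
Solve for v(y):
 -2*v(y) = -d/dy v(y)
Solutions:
 v(y) = C1*exp(2*y)


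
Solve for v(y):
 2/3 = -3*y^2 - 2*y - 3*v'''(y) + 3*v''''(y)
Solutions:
 v(y) = C1 + C2*y + C3*y^2 + C4*exp(y) - y^5/60 - y^4/9 - 13*y^3/27


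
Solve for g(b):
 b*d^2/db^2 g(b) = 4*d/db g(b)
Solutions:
 g(b) = C1 + C2*b^5


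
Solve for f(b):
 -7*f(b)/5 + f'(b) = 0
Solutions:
 f(b) = C1*exp(7*b/5)


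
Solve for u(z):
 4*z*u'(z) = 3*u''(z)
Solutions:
 u(z) = C1 + C2*erfi(sqrt(6)*z/3)


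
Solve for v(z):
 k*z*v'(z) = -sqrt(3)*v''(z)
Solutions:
 v(z) = Piecewise((-sqrt(2)*3^(1/4)*sqrt(pi)*C1*erf(sqrt(2)*3^(3/4)*sqrt(k)*z/6)/(2*sqrt(k)) - C2, (k > 0) | (k < 0)), (-C1*z - C2, True))


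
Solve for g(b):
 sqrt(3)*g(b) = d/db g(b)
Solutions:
 g(b) = C1*exp(sqrt(3)*b)


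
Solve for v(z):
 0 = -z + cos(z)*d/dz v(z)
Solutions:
 v(z) = C1 + Integral(z/cos(z), z)


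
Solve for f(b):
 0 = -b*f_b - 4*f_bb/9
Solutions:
 f(b) = C1 + C2*erf(3*sqrt(2)*b/4)


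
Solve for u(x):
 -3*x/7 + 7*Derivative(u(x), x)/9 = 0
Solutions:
 u(x) = C1 + 27*x^2/98


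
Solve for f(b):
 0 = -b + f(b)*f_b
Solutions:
 f(b) = -sqrt(C1 + b^2)
 f(b) = sqrt(C1 + b^2)


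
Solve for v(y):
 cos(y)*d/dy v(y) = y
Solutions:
 v(y) = C1 + Integral(y/cos(y), y)


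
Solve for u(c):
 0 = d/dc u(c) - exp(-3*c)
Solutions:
 u(c) = C1 - exp(-3*c)/3


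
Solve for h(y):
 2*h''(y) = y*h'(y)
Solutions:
 h(y) = C1 + C2*erfi(y/2)


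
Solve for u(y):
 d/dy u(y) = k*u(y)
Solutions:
 u(y) = C1*exp(k*y)


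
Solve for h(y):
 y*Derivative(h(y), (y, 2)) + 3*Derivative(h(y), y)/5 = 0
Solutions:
 h(y) = C1 + C2*y^(2/5)


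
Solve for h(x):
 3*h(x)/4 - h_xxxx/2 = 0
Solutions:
 h(x) = C1*exp(-2^(3/4)*3^(1/4)*x/2) + C2*exp(2^(3/4)*3^(1/4)*x/2) + C3*sin(2^(3/4)*3^(1/4)*x/2) + C4*cos(2^(3/4)*3^(1/4)*x/2)


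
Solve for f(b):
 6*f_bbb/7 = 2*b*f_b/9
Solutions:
 f(b) = C1 + Integral(C2*airyai(7^(1/3)*b/3) + C3*airybi(7^(1/3)*b/3), b)


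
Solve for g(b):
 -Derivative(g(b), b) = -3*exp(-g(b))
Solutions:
 g(b) = log(C1 + 3*b)


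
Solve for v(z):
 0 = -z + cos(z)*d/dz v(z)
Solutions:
 v(z) = C1 + Integral(z/cos(z), z)


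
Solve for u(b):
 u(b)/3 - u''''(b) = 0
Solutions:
 u(b) = C1*exp(-3^(3/4)*b/3) + C2*exp(3^(3/4)*b/3) + C3*sin(3^(3/4)*b/3) + C4*cos(3^(3/4)*b/3)


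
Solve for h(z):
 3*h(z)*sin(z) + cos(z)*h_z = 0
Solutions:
 h(z) = C1*cos(z)^3


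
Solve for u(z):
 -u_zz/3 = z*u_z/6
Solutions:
 u(z) = C1 + C2*erf(z/2)


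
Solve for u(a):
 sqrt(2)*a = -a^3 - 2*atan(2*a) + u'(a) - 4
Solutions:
 u(a) = C1 + a^4/4 + sqrt(2)*a^2/2 + 2*a*atan(2*a) + 4*a - log(4*a^2 + 1)/2


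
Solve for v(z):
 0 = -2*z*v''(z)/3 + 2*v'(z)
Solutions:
 v(z) = C1 + C2*z^4


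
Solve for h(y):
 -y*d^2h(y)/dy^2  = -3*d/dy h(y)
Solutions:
 h(y) = C1 + C2*y^4


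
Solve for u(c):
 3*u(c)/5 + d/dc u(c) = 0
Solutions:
 u(c) = C1*exp(-3*c/5)


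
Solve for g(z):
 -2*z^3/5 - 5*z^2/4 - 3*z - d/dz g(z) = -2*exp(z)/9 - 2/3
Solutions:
 g(z) = C1 - z^4/10 - 5*z^3/12 - 3*z^2/2 + 2*z/3 + 2*exp(z)/9


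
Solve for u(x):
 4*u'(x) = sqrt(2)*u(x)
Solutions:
 u(x) = C1*exp(sqrt(2)*x/4)


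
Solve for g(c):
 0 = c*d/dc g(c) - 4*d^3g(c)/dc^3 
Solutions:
 g(c) = C1 + Integral(C2*airyai(2^(1/3)*c/2) + C3*airybi(2^(1/3)*c/2), c)


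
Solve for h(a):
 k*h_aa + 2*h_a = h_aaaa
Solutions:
 h(a) = C1 + C2*exp(a*(k/(3*(sqrt(1 - k^3/27) + 1)^(1/3)) + (sqrt(1 - k^3/27) + 1)^(1/3))) + C3*exp(a*(4*k/((-1 + sqrt(3)*I)*(sqrt(1 - k^3/27) + 1)^(1/3)) - 3*(sqrt(1 - k^3/27) + 1)^(1/3) + 3*sqrt(3)*I*(sqrt(1 - k^3/27) + 1)^(1/3))/6) + C4*exp(-a*(4*k/((1 + sqrt(3)*I)*(sqrt(1 - k^3/27) + 1)^(1/3)) + 3*(sqrt(1 - k^3/27) + 1)^(1/3) + 3*sqrt(3)*I*(sqrt(1 - k^3/27) + 1)^(1/3))/6)
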